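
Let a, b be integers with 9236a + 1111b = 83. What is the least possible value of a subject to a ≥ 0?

gcd(9236, 1111):
  9236 = 8·1111 + 348
  1111 = 3·348 + 67
  348 = 5·67 + 13
  67 = 5·13 + 2
  13 = 6·2 + 1
  2 = 2·1
so gcd(9236, 1111) = 1.
1 divides 83, so solutions exist.
Back-substitute for Bézout coefficients:
  1 = 13 - 6·2
  ... = 9236·(514) + 1111·(-4273)
Scale by 83/1 = 83: (a₀, b₀) = (42662, -354659).
General solution: a = 42662 + 1111t, b = -354659 - 9236t for integer t.
a ≥ 0: smallest is 42662 mod 1111 = 444 (at t = -38), with b = -3691.

444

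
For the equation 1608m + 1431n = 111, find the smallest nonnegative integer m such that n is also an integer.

227

gcd(1608, 1431) = 3.
3 divides 111, so solutions exist.
By Bézout, 1608·(-97) + 1431·(109) = 3.
Scale by 111/3 = 37: (m₀, n₀) = (-3589, 4033).
General solution: m = -3589 + 477t, n = 4033 - 536t for integer t.
m ≥ 0: smallest is -3589 mod 477 = 227 (at t = 8), with n = -255.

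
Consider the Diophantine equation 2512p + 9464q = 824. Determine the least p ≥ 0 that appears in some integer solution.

gcd(9464, 2512):
  9464 = 3·2512 + 1928
  2512 = 1·1928 + 584
  1928 = 3·584 + 176
  584 = 3·176 + 56
  176 = 3·56 + 8
  56 = 7·8
so gcd(9464, 2512) = 8.
8 divides 824, so solutions exist.
Back-substitute for Bézout coefficients:
  8 = 176 - 3·56
  ... = 2512·(-162) + 9464·(43)
Scale by 824/8 = 103: (p₀, q₀) = (-16686, 4429).
General solution: p = -16686 + 1183t, q = 4429 - 314t for integer t.
p ≥ 0: smallest is -16686 mod 1183 = 1059 (at t = 15), with q = -281.

1059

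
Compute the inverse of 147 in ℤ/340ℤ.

303

gcd(340, 147) = 1.
By Bézout, 147×(-37) + 340×(16) = 1.
So 147×-37 ≡ 1 (mod 340), and -37 mod 340 = 303.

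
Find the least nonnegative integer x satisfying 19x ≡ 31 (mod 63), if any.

58

gcd(63, 19) = 1.
1 divides 31, so solutions exist.
By Bézout, 19×(10) + 63×(-3) = 1.
So 19×(10) ≡ 1 (mod 63); multiply by 31: x ≡ 310 (mod 63).
Smallest nonnegative: x = 310 mod 63 = 58.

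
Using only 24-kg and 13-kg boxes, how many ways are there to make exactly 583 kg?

2

Need nonnegative integers with 24j + 13k = 583.
gcd(24, 13) = 1, and 24·(6) + 13·(-11) = 1.
So (j₀, k₀) = (3498, -6413); general j = 3498 + 13t, k = -6413 - 24t.
j ≥ 0 ⇒ t ≥ -269; k ≥ 0 ⇒ t ≤ -268. That's 2 values of t.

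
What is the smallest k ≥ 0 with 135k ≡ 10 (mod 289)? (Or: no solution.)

gcd(289, 135) = 1.
1 divides 10, so solutions exist.
By Bézout, 135·(-137) + 289·(64) = 1.
So 135·(-137) ≡ 1 (mod 289); multiply by 10: k ≡ -1370 (mod 289).
Smallest nonnegative: k = -1370 mod 289 = 75.

75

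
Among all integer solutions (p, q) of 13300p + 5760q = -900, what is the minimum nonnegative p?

171

gcd(13300, 5760) = 20.
20 divides -900, so solutions exist.
By Bézout, 13300×(-55) + 5760×(127) = 20.
Scale by -900/20 = -45: (p₀, q₀) = (2475, -5715).
General solution: p = 2475 + 288t, q = -5715 - 665t for integer t.
p ≥ 0: smallest is 2475 mod 288 = 171 (at t = -8), with q = -395.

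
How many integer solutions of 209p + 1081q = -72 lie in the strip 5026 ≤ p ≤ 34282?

27

gcd(1081, 209) = 1  (1081 = 5·209 + 36, 209 = 5·36 + 29, 36 = 1·29 + 7, 29 = 4·7 + 1, 7 = 7·1).
Back-substituting, 209·(150) + 1081·(-29) = 1.
Scale by -72: particular solution (-10800, 2088); reduce p mod 1081: (10, -2).
General solution: p = 10 + 1081t, q = -2 - 209t for integer t.
5026 ≤ 10 + 1081t ≤ 34282 gives t ∈ [5, 31], which is 27 values.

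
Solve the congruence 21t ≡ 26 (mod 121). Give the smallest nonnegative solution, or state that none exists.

gcd(121, 21) = 1.
1 divides 26, so solutions exist.
By Bézout, 21×(-23) + 121×(4) = 1.
So 21×(-23) ≡ 1 (mod 121); multiply by 26: t ≡ -598 (mod 121).
Smallest nonnegative: t = -598 mod 121 = 7.

7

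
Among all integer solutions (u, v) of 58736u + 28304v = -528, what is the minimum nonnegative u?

gcd(58736, 28304) = 16.
16 divides -528, so solutions exist.
By Bézout, 58736·(-133) + 28304·(276) = 16.
Scale by -528/16 = -33: (u₀, v₀) = (4389, -9108).
General solution: u = 4389 + 1769t, v = -9108 - 3671t for integer t.
u ≥ 0: smallest is 4389 mod 1769 = 851 (at t = -2), with v = -1766.

851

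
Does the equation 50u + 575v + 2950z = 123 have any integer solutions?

no

gcd(575, 50):
  575 = 11*50 + 25
  50 = 2*25
so gcd(575, 50) = 25.
gcd(25, 2950) = 25.
25 does not divide 123 (remainder 23), so no integer solutions.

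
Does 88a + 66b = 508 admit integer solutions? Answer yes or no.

gcd(88, 66) = 22  (88 = 1*66 + 22, 66 = 3*22).
22 does not divide 508 (remainder 2), so no integer solutions.

no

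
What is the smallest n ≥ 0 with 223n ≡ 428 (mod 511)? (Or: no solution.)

gcd(511, 223) = 1.
1 divides 428, so solutions exist.
By Bézout, 223×(55) + 511×(-24) = 1.
So 223×(55) ≡ 1 (mod 511); multiply by 428: n ≡ 23540 (mod 511).
Smallest nonnegative: n = 23540 mod 511 = 34.

34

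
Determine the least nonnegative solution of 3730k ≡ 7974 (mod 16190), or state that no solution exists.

no solution

gcd(16190, 3730) = 10.
10 does not divide 7974, so the congruence has no solution.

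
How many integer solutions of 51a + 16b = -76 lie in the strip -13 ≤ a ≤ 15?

2

gcd(51, 16):
  51 = 3×16 + 3
  16 = 5×3 + 1
  3 = 3×1
so gcd(51, 16) = 1.
Back-substitute for Bézout coefficients:
  1 = 16 - 5×3
  ... = 51×(-5) + 16×(16)
Scale by -76: particular solution (380, -1216); reduce a mod 16: (12, -43).
General solution: a = 12 + 16t, b = -43 - 51t for integer t.
-13 ≤ 12 + 16t ≤ 15 gives t ∈ [-1, 0], which is 2 values.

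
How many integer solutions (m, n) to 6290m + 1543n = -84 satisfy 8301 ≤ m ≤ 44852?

gcd(6290, 1543) = 1.
By Bézout, 6290·(170) + 1543·(-693) = 1.
Particular solution: (1150, -4688).
General solution: m = 1150 + 1543t, n = -4688 - 6290t for integer t.
8301 ≤ 1150 + 1543t ≤ 44852 gives t ∈ [5, 28], which is 24 values.

24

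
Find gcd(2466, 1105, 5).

gcd(2466, 1105) = 1  (2466 = 2*1105 + 256, 1105 = 4*256 + 81, 256 = 3*81 + 13, 81 = 6*13 + 3, 13 = 4*3 + 1, 3 = 3*1).
gcd(1, 5) = 1.

1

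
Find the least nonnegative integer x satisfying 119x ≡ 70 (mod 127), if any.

gcd(127, 119) = 1.
1 divides 70, so solutions exist.
By Bézout, 119×(-16) + 127×(15) = 1.
So 119×(-16) ≡ 1 (mod 127); multiply by 70: x ≡ -1120 (mod 127).
Smallest nonnegative: x = -1120 mod 127 = 23.

23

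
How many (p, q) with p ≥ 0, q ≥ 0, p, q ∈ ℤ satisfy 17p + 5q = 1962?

23

gcd(17, 5):
  17 = 3×5 + 2
  5 = 2×2 + 1
  2 = 2×1
so gcd(17, 5) = 1.
Back-substitute for Bézout coefficients:
  1 = 5 - 2×2
  ... = 17×(-2) + 5×(7)
Scale by 1962: one solution is (-3924, 13734). Reduce p mod 5: (1, 389).
General: p = 1 + 5t, q = 389 - 17t.
p ≥ 0 ⇒ t ≥ 0; q ≥ 0 ⇒ t ≤ 22. So t ∈ [0, 22]: 23 solutions.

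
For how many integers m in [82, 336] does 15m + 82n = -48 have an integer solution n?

gcd(82, 15):
  82 = 5·15 + 7
  15 = 2·7 + 1
  7 = 7·1
so gcd(82, 15) = 1.
Back-substitute for Bézout coefficients:
  1 = 15 - 2·7
  ... = 15·(11) + 82·(-2)
Scale by -48: particular solution (-528, 96); reduce m mod 82: (46, -9).
General solution: m = 46 + 82t, n = -9 - 15t for integer t.
82 ≤ 46 + 82t ≤ 336 gives t ∈ [1, 3], which is 3 values.

3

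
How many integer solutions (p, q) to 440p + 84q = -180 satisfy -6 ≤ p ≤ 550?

gcd(440, 84):
  440 = 5×84 + 20
  84 = 4×20 + 4
  20 = 5×4
so gcd(440, 84) = 4.
Back-substitute for Bézout coefficients:
  4 = 84 - 4×20
  ... = 440×(-4) + 84×(21)
Scale by -45: particular solution (180, -945); reduce p mod 21: (12, -65).
General solution: p = 12 + 21t, q = -65 - 110t for integer t.
-6 ≤ 12 + 21t ≤ 550 gives t ∈ [0, 25], which is 26 values.

26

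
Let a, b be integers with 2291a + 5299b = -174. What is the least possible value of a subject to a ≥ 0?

67

gcd(5299, 2291) = 1.
1 divides -174, so solutions exist.
By Bézout, 2291×(-1249) + 5299×(540) = 1.
Scale by -174/1 = -174: (a₀, b₀) = (217326, -93960).
General solution: a = 217326 + 5299t, b = -93960 - 2291t for integer t.
a ≥ 0: smallest is 217326 mod 5299 = 67 (at t = -41), with b = -29.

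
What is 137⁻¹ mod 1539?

1202

gcd(1539, 137) = 1  (1539 = 11*137 + 32, 137 = 4*32 + 9, 32 = 3*9 + 5, 9 = 1*5 + 4, 5 = 1*4 + 1, 4 = 4*1).
Back-substituting, 137*(-337) + 1539*(30) = 1.
So 137*-337 ≡ 1 (mod 1539), and -337 mod 1539 = 1202.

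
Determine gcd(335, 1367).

1

gcd(1367, 335) = 1  (1367 = 4·335 + 27, 335 = 12·27 + 11, 27 = 2·11 + 5, 11 = 2·5 + 1, 5 = 5·1).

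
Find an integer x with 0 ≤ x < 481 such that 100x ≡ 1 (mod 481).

gcd(481, 100):
  481 = 4·100 + 81
  100 = 1·81 + 19
  81 = 4·19 + 5
  19 = 3·5 + 4
  5 = 1·4 + 1
  4 = 4·1
so gcd(481, 100) = 1.
Back-substitute for Bézout coefficients:
  1 = 5 - 1·4
  ... = 100·(-101) + 481·(21)
So 100·-101 ≡ 1 (mod 481), and -101 mod 481 = 380.

380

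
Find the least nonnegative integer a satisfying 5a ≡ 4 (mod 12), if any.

8

gcd(12, 5):
  12 = 2·5 + 2
  5 = 2·2 + 1
  2 = 2·1
so gcd(12, 5) = 1.
1 divides 4, so solutions exist.
Back-substitute for Bézout coefficients:
  1 = 5 - 2·2
  ... = 5·(5) + 12·(-2)
So 5·(5) ≡ 1 (mod 12); multiply by 4: a ≡ 20 (mod 12).
Smallest nonnegative: a = 20 mod 12 = 8.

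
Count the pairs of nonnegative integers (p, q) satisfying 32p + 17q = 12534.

gcd(32, 17):
  32 = 1×17 + 15
  17 = 1×15 + 2
  15 = 7×2 + 1
  2 = 2×1
so gcd(32, 17) = 1.
Back-substitute for Bézout coefficients:
  1 = 15 - 7×2
  ... = 32×(8) + 17×(-15)
Scale by 12534: one solution is (100272, -188010). Reduce p mod 17: (6, 726).
General: p = 6 + 17t, q = 726 - 32t.
p ≥ 0 ⇒ t ≥ 0; q ≥ 0 ⇒ t ≤ 22. So t ∈ [0, 22]: 23 solutions.

23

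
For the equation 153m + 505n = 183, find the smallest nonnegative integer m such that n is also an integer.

gcd(505, 153) = 1.
1 divides 183, so solutions exist.
By Bézout, 153×(-33) + 505×(10) = 1.
Scale by 183/1 = 183: (m₀, n₀) = (-6039, 1830).
General solution: m = -6039 + 505t, n = 1830 - 153t for integer t.
m ≥ 0: smallest is -6039 mod 505 = 21 (at t = 12), with n = -6.

21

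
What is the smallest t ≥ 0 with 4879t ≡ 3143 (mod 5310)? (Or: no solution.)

gcd(5310, 4879) = 1  (5310 = 1×4879 + 431, 4879 = 11×431 + 138, 431 = 3×138 + 17, 138 = 8×17 + 2, 17 = 8×2 + 1, 2 = 2×1).
1 divides 3143, so solutions exist.
Back-substituting, 4879×(-2501) + 5310×(2298) = 1.
So 4879×(-2501) ≡ 1 (mod 5310); multiply by 3143: t ≡ -7860643 (mod 5310).
Smallest nonnegative: t = -7860643 mod 5310 = 3467.

3467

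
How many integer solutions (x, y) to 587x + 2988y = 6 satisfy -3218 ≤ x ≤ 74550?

gcd(2988, 587) = 1  (2988 = 5·587 + 53, 587 = 11·53 + 4, 53 = 13·4 + 1, 4 = 4·1).
Back-substituting, 587·(-733) + 2988·(144) = 1.
Scale by 6: particular solution (-4398, 864); reduce x mod 2988: (1578, -310).
General solution: x = 1578 + 2988t, y = -310 - 587t for integer t.
-3218 ≤ 1578 + 2988t ≤ 74550 gives t ∈ [-1, 24], which is 26 values.

26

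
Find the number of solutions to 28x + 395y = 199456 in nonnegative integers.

gcd(395, 28) = 1  (395 = 14×28 + 3, 28 = 9×3 + 1, 3 = 3×1).
Back-substituting, 28×(127) + 395×(-9) = 1.
Scale by 199456: one solution is (25330912, -1795104). Reduce x mod 395: (352, 480).
General: x = 352 + 395t, y = 480 - 28t.
x ≥ 0 ⇒ t ≥ 0; y ≥ 0 ⇒ t ≤ 17. So t ∈ [0, 17]: 18 solutions.

18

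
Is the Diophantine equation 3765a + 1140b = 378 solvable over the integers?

gcd(3765, 1140) = 15  (3765 = 3*1140 + 345, 1140 = 3*345 + 105, 345 = 3*105 + 30, 105 = 3*30 + 15, 30 = 2*15).
15 does not divide 378 (remainder 3), so no integer solutions.

no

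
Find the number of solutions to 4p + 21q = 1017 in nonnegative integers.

12

gcd(21, 4):
  21 = 5×4 + 1
  4 = 4×1
so gcd(21, 4) = 1.
Back-substitute for Bézout coefficients:
  1 = 21 - 5×4
  ... = 4×(-5) + 21×(1)
Scale by 1017: one solution is (-5085, 1017). Reduce p mod 21: (18, 45).
General: p = 18 + 21t, q = 45 - 4t.
p ≥ 0 ⇒ t ≥ 0; q ≥ 0 ⇒ t ≤ 11. So t ∈ [0, 11]: 12 solutions.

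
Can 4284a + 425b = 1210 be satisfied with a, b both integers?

no

gcd(4284, 425) = 17  (4284 = 10·425 + 34, 425 = 12·34 + 17, 34 = 2·17).
17 does not divide 1210 (remainder 3), so no integer solutions.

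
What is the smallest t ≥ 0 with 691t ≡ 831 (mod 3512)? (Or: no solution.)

1221

gcd(3512, 691) = 1  (3512 = 5×691 + 57, 691 = 12×57 + 7, 57 = 8×7 + 1, 7 = 7×1).
1 divides 831, so solutions exist.
Back-substituting, 691×(-493) + 3512×(97) = 1.
So 691×(-493) ≡ 1 (mod 3512); multiply by 831: t ≡ -409683 (mod 3512).
Smallest nonnegative: t = -409683 mod 3512 = 1221.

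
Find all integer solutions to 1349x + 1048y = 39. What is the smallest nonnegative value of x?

787

gcd(1349, 1048):
  1349 = 1×1048 + 301
  1048 = 3×301 + 145
  301 = 2×145 + 11
  145 = 13×11 + 2
  11 = 5×2 + 1
  2 = 2×1
so gcd(1349, 1048) = 1.
1 divides 39, so solutions exist.
Back-substitute for Bézout coefficients:
  1 = 11 - 5×2
  ... = 1349×(477) + 1048×(-614)
Scale by 39/1 = 39: (x₀, y₀) = (18603, -23946).
General solution: x = 18603 + 1048t, y = -23946 - 1349t for integer t.
x ≥ 0: smallest is 18603 mod 1048 = 787 (at t = -17), with y = -1013.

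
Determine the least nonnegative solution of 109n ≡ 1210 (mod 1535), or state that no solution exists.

335

gcd(1535, 109) = 1.
1 divides 1210, so solutions exist.
By Bézout, 109·(169) + 1535·(-12) = 1.
So 109·(169) ≡ 1 (mod 1535); multiply by 1210: n ≡ 204490 (mod 1535).
Smallest nonnegative: n = 204490 mod 1535 = 335.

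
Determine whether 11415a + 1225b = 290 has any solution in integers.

gcd(11415, 1225):
  11415 = 9×1225 + 390
  1225 = 3×390 + 55
  390 = 7×55 + 5
  55 = 11×5
so gcd(11415, 1225) = 5.
5 divides 290, so integer solutions exist.

yes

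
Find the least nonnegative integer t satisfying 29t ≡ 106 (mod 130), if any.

44

gcd(130, 29) = 1  (130 = 4·29 + 14, 29 = 2·14 + 1, 14 = 14·1).
1 divides 106, so solutions exist.
Back-substituting, 29·(9) + 130·(-2) = 1.
So 29·(9) ≡ 1 (mod 130); multiply by 106: t ≡ 954 (mod 130).
Smallest nonnegative: t = 954 mod 130 = 44.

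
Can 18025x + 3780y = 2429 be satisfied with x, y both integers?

no

gcd(18025, 3780):
  18025 = 4*3780 + 2905
  3780 = 1*2905 + 875
  2905 = 3*875 + 280
  875 = 3*280 + 35
  280 = 8*35
so gcd(18025, 3780) = 35.
35 does not divide 2429 (remainder 14), so no integer solutions.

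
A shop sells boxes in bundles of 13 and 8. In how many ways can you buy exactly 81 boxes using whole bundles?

1

Need nonnegative integers with 13j + 8k = 81.
gcd(13, 8) = 1, and 13·(-3) + 8·(5) = 1.
So (j₀, k₀) = (-243, 405); general j = -243 + 8t, k = 405 - 13t.
j ≥ 0 ⇒ t ≥ 31; k ≥ 0 ⇒ t ≤ 31. That's 1 value of t.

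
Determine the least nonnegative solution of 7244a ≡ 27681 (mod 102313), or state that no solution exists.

gcd(102313, 7244) = 1.
1 divides 27681, so solutions exist.
By Bézout, 7244·(-31595) + 102313·(2237) = 1.
So 7244·(-31595) ≡ 1 (mod 102313); multiply by 27681: a ≡ -874581195 (mod 102313).
Smallest nonnegative: a = -874581195 mod 102313 = 92642.

92642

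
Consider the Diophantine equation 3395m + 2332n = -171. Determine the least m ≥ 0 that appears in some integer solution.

gcd(3395, 2332) = 1  (3395 = 1*2332 + 1063, 2332 = 2*1063 + 206, 1063 = 5*206 + 33, 206 = 6*33 + 8, 33 = 4*8 + 1, 8 = 8*1).
1 divides -171, so solutions exist.
Back-substituting, 3395*(283) + 2332*(-412) = 1.
Scale by -171/1 = -171: (m₀, n₀) = (-48393, 70452).
General solution: m = -48393 + 2332t, n = 70452 - 3395t for integer t.
m ≥ 0: smallest is -48393 mod 2332 = 579 (at t = 21), with n = -843.

579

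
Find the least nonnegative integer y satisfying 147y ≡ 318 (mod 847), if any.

no solution

gcd(847, 147) = 7.
7 does not divide 318, so the congruence has no solution.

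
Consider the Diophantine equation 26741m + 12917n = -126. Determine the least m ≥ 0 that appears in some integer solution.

185

gcd(26741, 12917) = 1.
1 divides -126, so solutions exist.
By Bézout, 26741*(6252) + 12917*(-12943) = 1.
Scale by -126/1 = -126: (m₀, n₀) = (-787752, 1630818).
General solution: m = -787752 + 12917t, n = 1630818 - 26741t for integer t.
m ≥ 0: smallest is -787752 mod 12917 = 185 (at t = 61), with n = -383.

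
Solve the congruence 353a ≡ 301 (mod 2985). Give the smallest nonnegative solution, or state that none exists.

gcd(2985, 353) = 1  (2985 = 8×353 + 161, 353 = 2×161 + 31, 161 = 5×31 + 6, 31 = 5×6 + 1, 6 = 6×1).
1 divides 301, so solutions exist.
Back-substituting, 353×(482) + 2985×(-57) = 1.
So 353×(482) ≡ 1 (mod 2985); multiply by 301: a ≡ 145082 (mod 2985).
Smallest nonnegative: a = 145082 mod 2985 = 1802.

1802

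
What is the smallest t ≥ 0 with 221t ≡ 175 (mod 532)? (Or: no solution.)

gcd(532, 221) = 1  (532 = 2*221 + 90, 221 = 2*90 + 41, 90 = 2*41 + 8, 41 = 5*8 + 1, 8 = 8*1).
1 divides 175, so solutions exist.
Back-substituting, 221*(65) + 532*(-27) = 1.
So 221*(65) ≡ 1 (mod 532); multiply by 175: t ≡ 11375 (mod 532).
Smallest nonnegative: t = 11375 mod 532 = 203.

203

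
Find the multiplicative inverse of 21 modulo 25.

gcd(25, 21) = 1.
By Bézout, 21*(6) + 25*(-5) = 1.
So 21*6 ≡ 1 (mod 25), and 6 mod 25 = 6.

6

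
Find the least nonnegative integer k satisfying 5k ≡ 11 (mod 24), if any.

7

gcd(24, 5) = 1  (24 = 4*5 + 4, 5 = 1*4 + 1, 4 = 4*1).
1 divides 11, so solutions exist.
Back-substituting, 5*(5) + 24*(-1) = 1.
So 5*(5) ≡ 1 (mod 24); multiply by 11: k ≡ 55 (mod 24).
Smallest nonnegative: k = 55 mod 24 = 7.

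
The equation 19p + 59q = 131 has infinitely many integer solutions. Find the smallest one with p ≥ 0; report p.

10

gcd(59, 19):
  59 = 3*19 + 2
  19 = 9*2 + 1
  2 = 2*1
so gcd(59, 19) = 1.
1 divides 131, so solutions exist.
Back-substitute for Bézout coefficients:
  1 = 19 - 9*2
  ... = 19*(28) + 59*(-9)
Scale by 131/1 = 131: (p₀, q₀) = (3668, -1179).
General solution: p = 3668 + 59t, q = -1179 - 19t for integer t.
p ≥ 0: smallest is 3668 mod 59 = 10 (at t = -62), with q = -1.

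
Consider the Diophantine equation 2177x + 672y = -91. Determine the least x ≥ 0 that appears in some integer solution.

gcd(2177, 672):
  2177 = 3*672 + 161
  672 = 4*161 + 28
  161 = 5*28 + 21
  28 = 1*21 + 7
  21 = 3*7
so gcd(2177, 672) = 7.
7 divides -91, so solutions exist.
Back-substitute for Bézout coefficients:
  7 = 28 - 1*21
  ... = 2177*(-25) + 672*(81)
Scale by -91/7 = -13: (x₀, y₀) = (325, -1053).
General solution: x = 325 + 96t, y = -1053 - 311t for integer t.
x ≥ 0: smallest is 325 mod 96 = 37 (at t = -3), with y = -120.

37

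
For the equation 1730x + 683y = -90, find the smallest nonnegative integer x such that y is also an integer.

gcd(1730, 683):
  1730 = 2*683 + 364
  683 = 1*364 + 319
  364 = 1*319 + 45
  319 = 7*45 + 4
  45 = 11*4 + 1
  4 = 4*1
so gcd(1730, 683) = 1.
1 divides -90, so solutions exist.
Back-substitute for Bézout coefficients:
  1 = 45 - 11*4
  ... = 1730*(167) + 683*(-423)
Scale by -90/1 = -90: (x₀, y₀) = (-15030, 38070).
General solution: x = -15030 + 683t, y = 38070 - 1730t for integer t.
x ≥ 0: smallest is -15030 mod 683 = 679 (at t = 23), with y = -1720.

679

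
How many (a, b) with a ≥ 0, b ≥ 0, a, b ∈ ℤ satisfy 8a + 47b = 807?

gcd(47, 8):
  47 = 5*8 + 7
  8 = 1*7 + 1
  7 = 7*1
so gcd(47, 8) = 1.
Back-substitute for Bézout coefficients:
  1 = 8 - 1*7
  ... = 8*(6) + 47*(-1)
Scale by 807: one solution is (4842, -807). Reduce a mod 47: (1, 17).
General: a = 1 + 47t, b = 17 - 8t.
a ≥ 0 ⇒ t ≥ 0; b ≥ 0 ⇒ t ≤ 2. So t ∈ [0, 2]: 3 solutions.

3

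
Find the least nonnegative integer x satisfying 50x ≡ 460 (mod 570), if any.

32

gcd(570, 50) = 10.
10 divides 460, so solutions exist.
By Bézout, 50*(23) + 570*(-2) = 10.
So 50*(23) ≡ 10 (mod 570); multiply by 46: x ≡ 1058 (mod 57).
Smallest nonnegative: x = 1058 mod 57 = 32.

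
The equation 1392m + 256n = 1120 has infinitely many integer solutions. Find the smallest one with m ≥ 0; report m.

10

gcd(1392, 256):
  1392 = 5×256 + 112
  256 = 2×112 + 32
  112 = 3×32 + 16
  32 = 2×16
so gcd(1392, 256) = 16.
16 divides 1120, so solutions exist.
Back-substitute for Bézout coefficients:
  16 = 112 - 3×32
  ... = 1392×(7) + 256×(-38)
Scale by 1120/16 = 70: (m₀, n₀) = (490, -2660).
General solution: m = 490 + 16t, n = -2660 - 87t for integer t.
m ≥ 0: smallest is 490 mod 16 = 10 (at t = -30), with n = -50.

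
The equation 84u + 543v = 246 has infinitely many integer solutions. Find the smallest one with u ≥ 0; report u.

171

gcd(543, 84) = 3  (543 = 6·84 + 39, 84 = 2·39 + 6, 39 = 6·6 + 3, 6 = 2·3).
3 divides 246, so solutions exist.
Back-substituting, 84·(-84) + 543·(13) = 3.
Scale by 246/3 = 82: (u₀, v₀) = (-6888, 1066).
General solution: u = -6888 + 181t, v = 1066 - 28t for integer t.
u ≥ 0: smallest is -6888 mod 181 = 171 (at t = 39), with v = -26.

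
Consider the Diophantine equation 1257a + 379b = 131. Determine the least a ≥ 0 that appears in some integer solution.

99

gcd(1257, 379) = 1  (1257 = 3×379 + 120, 379 = 3×120 + 19, 120 = 6×19 + 6, 19 = 3×6 + 1, 6 = 6×1).
1 divides 131, so solutions exist.
Back-substituting, 1257×(-60) + 379×(199) = 1.
Scale by 131/1 = 131: (a₀, b₀) = (-7860, 26069).
General solution: a = -7860 + 379t, b = 26069 - 1257t for integer t.
a ≥ 0: smallest is -7860 mod 379 = 99 (at t = 21), with b = -328.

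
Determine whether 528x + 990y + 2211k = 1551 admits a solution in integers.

yes

gcd(990, 528) = 66  (990 = 1·528 + 462, 528 = 1·462 + 66, 462 = 7·66).
gcd(66, 2211) = 33.
33 divides 1551, so integer solutions exist.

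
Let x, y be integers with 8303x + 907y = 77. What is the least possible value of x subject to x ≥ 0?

318

gcd(8303, 907):
  8303 = 9*907 + 140
  907 = 6*140 + 67
  140 = 2*67 + 6
  67 = 11*6 + 1
  6 = 6*1
so gcd(8303, 907) = 1.
1 divides 77, so solutions exist.
Back-substitute for Bézout coefficients:
  1 = 67 - 11*6
  ... = 8303*(-149) + 907*(1364)
Scale by 77/1 = 77: (x₀, y₀) = (-11473, 105028).
General solution: x = -11473 + 907t, y = 105028 - 8303t for integer t.
x ≥ 0: smallest is -11473 mod 907 = 318 (at t = 13), with y = -2911.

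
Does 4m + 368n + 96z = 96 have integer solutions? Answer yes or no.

gcd(368, 4) = 4  (368 = 92*4).
gcd(4, 96) = 4.
4 divides 96, so integer solutions exist.

yes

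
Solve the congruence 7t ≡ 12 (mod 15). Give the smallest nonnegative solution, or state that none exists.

6

gcd(15, 7) = 1.
1 divides 12, so solutions exist.
By Bézout, 7×(-2) + 15×(1) = 1.
So 7×(-2) ≡ 1 (mod 15); multiply by 12: t ≡ -24 (mod 15).
Smallest nonnegative: t = -24 mod 15 = 6.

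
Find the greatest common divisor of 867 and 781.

gcd(867, 781) = 1  (867 = 1·781 + 86, 781 = 9·86 + 7, 86 = 12·7 + 2, 7 = 3·2 + 1, 2 = 2·1).

1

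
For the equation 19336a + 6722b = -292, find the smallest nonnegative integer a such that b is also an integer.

1693

gcd(19336, 6722) = 2.
2 divides -292, so solutions exist.
By Bézout, 19336×(656) + 6722×(-1887) = 2.
Scale by -292/2 = -146: (a₀, b₀) = (-95776, 275502).
General solution: a = -95776 + 3361t, b = 275502 - 9668t for integer t.
a ≥ 0: smallest is -95776 mod 3361 = 1693 (at t = 29), with b = -4870.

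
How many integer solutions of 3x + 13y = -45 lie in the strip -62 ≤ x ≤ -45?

1

gcd(13, 3):
  13 = 4·3 + 1
  3 = 3·1
so gcd(13, 3) = 1.
Back-substitute for Bézout coefficients:
  1 = 13 - 4·3
  ... = 3·(-4) + 13·(1)
Scale by -45: particular solution (180, -45); reduce x mod 13: (11, -6).
General solution: x = 11 + 13t, y = -6 - 3t for integer t.
-62 ≤ 11 + 13t ≤ -45 gives t ∈ [-5, -5], which is 1 value.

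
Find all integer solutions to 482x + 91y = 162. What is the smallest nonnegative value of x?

6

gcd(482, 91) = 1.
1 divides 162, so solutions exist.
By Bézout, 482*(27) + 91*(-143) = 1.
Scale by 162/1 = 162: (x₀, y₀) = (4374, -23166).
General solution: x = 4374 + 91t, y = -23166 - 482t for integer t.
x ≥ 0: smallest is 4374 mod 91 = 6 (at t = -48), with y = -30.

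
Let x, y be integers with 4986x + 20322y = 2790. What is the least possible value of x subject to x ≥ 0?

gcd(20322, 4986) = 18  (20322 = 4·4986 + 378, 4986 = 13·378 + 72, 378 = 5·72 + 18, 72 = 4·18).
18 divides 2790, so solutions exist.
Back-substituting, 4986·(-269) + 20322·(66) = 18.
Scale by 2790/18 = 155: (x₀, y₀) = (-41695, 10230).
General solution: x = -41695 + 1129t, y = 10230 - 277t for integer t.
x ≥ 0: smallest is -41695 mod 1129 = 78 (at t = 37), with y = -19.

78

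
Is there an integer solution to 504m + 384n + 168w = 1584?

yes

gcd(504, 384) = 24  (504 = 1*384 + 120, 384 = 3*120 + 24, 120 = 5*24).
gcd(24, 168) = 24.
24 divides 1584, so integer solutions exist.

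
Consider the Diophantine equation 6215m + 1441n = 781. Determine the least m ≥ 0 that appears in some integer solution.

gcd(6215, 1441) = 11.
11 divides 781, so solutions exist.
By Bézout, 6215*(16) + 1441*(-69) = 11.
Scale by 781/11 = 71: (m₀, n₀) = (1136, -4899).
General solution: m = 1136 + 131t, n = -4899 - 565t for integer t.
m ≥ 0: smallest is 1136 mod 131 = 88 (at t = -8), with n = -379.

88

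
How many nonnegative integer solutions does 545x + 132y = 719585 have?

10

gcd(545, 132) = 1.
By Bézout, 545*(-31) + 132*(128) = 1.
One solution: (73, 5150).
General: x = 73 + 132t, y = 5150 - 545t.
x ≥ 0 ⇒ t ≥ 0; y ≥ 0 ⇒ t ≤ 9. So t ∈ [0, 9]: 10 solutions.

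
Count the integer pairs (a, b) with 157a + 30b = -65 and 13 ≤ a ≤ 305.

10

gcd(157, 30) = 1.
By Bézout, 157×(13) + 30×(-68) = 1.
Particular solution: (25, -133).
General solution: a = 25 + 30t, b = -133 - 157t for integer t.
13 ≤ 25 + 30t ≤ 305 gives t ∈ [0, 9], which is 10 values.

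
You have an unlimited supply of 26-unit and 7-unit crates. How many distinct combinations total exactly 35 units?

Need nonnegative integers with 26j + 7k = 35.
gcd(26, 7) = 1, and 26·(3) + 7·(-11) = 1.
So (j₀, k₀) = (105, -385); general j = 105 + 7t, k = -385 - 26t.
j ≥ 0 ⇒ t ≥ -15; k ≥ 0 ⇒ t ≤ -15. That's 1 value of t.

1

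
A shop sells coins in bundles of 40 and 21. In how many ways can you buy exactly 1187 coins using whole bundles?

2

Need nonnegative integers with 40j + 21k = 1187.
gcd(40, 21) = 1, and 40·(10) + 21·(-19) = 1.
So (j₀, k₀) = (11870, -22553); general j = 11870 + 21t, k = -22553 - 40t.
j ≥ 0 ⇒ t ≥ -565; k ≥ 0 ⇒ t ≤ -564. That's 2 values of t.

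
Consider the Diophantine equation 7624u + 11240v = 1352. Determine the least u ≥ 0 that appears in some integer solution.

gcd(11240, 7624):
  11240 = 1·7624 + 3616
  7624 = 2·3616 + 392
  3616 = 9·392 + 88
  392 = 4·88 + 40
  88 = 2·40 + 8
  40 = 5·8
so gcd(11240, 7624) = 8.
8 divides 1352, so solutions exist.
Back-substitute for Bézout coefficients:
  8 = 88 - 2·40
  ... = 7624·(-258) + 11240·(175)
Scale by 1352/8 = 169: (u₀, v₀) = (-43602, 29575).
General solution: u = -43602 + 1405t, v = 29575 - 953t for integer t.
u ≥ 0: smallest is -43602 mod 1405 = 1358 (at t = 32), with v = -921.

1358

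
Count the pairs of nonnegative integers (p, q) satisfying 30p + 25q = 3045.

gcd(30, 25):
  30 = 1×25 + 5
  25 = 5×5
so gcd(30, 25) = 5.
Back-substitute for Bézout coefficients:
  5 = 30 - 1×25
  ... = 30×(1) + 25×(-1)
Scale by 609: one solution is (609, -609). Reduce p mod 5: (4, 117).
General: p = 4 + 5t, q = 117 - 6t.
p ≥ 0 ⇒ t ≥ 0; q ≥ 0 ⇒ t ≤ 19. So t ∈ [0, 19]: 20 solutions.

20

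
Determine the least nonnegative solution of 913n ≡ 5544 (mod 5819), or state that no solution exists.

312

gcd(5819, 913) = 11  (5819 = 6·913 + 341, 913 = 2·341 + 231, 341 = 1·231 + 110, 231 = 2·110 + 11, 110 = 10·11).
11 divides 5544, so solutions exist.
Back-substituting, 913·(51) + 5819·(-8) = 11.
So 913·(51) ≡ 11 (mod 5819); multiply by 504: n ≡ 25704 (mod 529).
Smallest nonnegative: n = 25704 mod 529 = 312.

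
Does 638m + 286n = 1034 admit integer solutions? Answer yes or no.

gcd(638, 286) = 22  (638 = 2*286 + 66, 286 = 4*66 + 22, 66 = 3*22).
22 divides 1034, so integer solutions exist.

yes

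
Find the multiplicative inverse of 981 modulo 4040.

2821

gcd(4040, 981) = 1  (4040 = 4×981 + 116, 981 = 8×116 + 53, 116 = 2×53 + 10, 53 = 5×10 + 3, 10 = 3×3 + 1, 3 = 3×1).
Back-substituting, 981×(-1219) + 4040×(296) = 1.
So 981×-1219 ≡ 1 (mod 4040), and -1219 mod 4040 = 2821.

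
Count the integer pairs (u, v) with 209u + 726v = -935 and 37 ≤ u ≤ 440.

6

gcd(726, 209) = 11.
By Bézout, 209·(7) + 726·(-2) = 11.
Particular solution: (65, -20).
General solution: u = 65 + 66t, v = -20 - 19t for integer t.
37 ≤ 65 + 66t ≤ 440 gives t ∈ [0, 5], which is 6 values.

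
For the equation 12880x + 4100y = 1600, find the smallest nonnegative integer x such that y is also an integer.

gcd(12880, 4100) = 20  (12880 = 3*4100 + 580, 4100 = 7*580 + 40, 580 = 14*40 + 20, 40 = 2*20).
20 divides 1600, so solutions exist.
Back-substituting, 12880*(99) + 4100*(-311) = 20.
Scale by 1600/20 = 80: (x₀, y₀) = (7920, -24880).
General solution: x = 7920 + 205t, y = -24880 - 644t for integer t.
x ≥ 0: smallest is 7920 mod 205 = 130 (at t = -38), with y = -408.

130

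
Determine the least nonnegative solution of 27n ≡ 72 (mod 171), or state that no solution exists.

9

gcd(171, 27) = 9.
9 divides 72, so solutions exist.
By Bézout, 27*(-6) + 171*(1) = 9.
So 27*(-6) ≡ 9 (mod 171); multiply by 8: n ≡ -48 (mod 19).
Smallest nonnegative: n = -48 mod 19 = 9.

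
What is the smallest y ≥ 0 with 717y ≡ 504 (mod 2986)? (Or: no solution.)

1400

gcd(2986, 717) = 1  (2986 = 4×717 + 118, 717 = 6×118 + 9, 118 = 13×9 + 1, 9 = 9×1).
1 divides 504, so solutions exist.
Back-substituting, 717×(-329) + 2986×(79) = 1.
So 717×(-329) ≡ 1 (mod 2986); multiply by 504: y ≡ -165816 (mod 2986).
Smallest nonnegative: y = -165816 mod 2986 = 1400.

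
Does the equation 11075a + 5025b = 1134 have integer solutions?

no

gcd(11075, 5025):
  11075 = 2×5025 + 1025
  5025 = 4×1025 + 925
  1025 = 1×925 + 100
  925 = 9×100 + 25
  100 = 4×25
so gcd(11075, 5025) = 25.
25 does not divide 1134 (remainder 9), so no integer solutions.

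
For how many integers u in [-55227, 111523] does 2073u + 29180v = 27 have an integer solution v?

6

gcd(29180, 2073) = 1  (29180 = 14·2073 + 158, 2073 = 13·158 + 19, 158 = 8·19 + 6, 19 = 3·6 + 1, 6 = 6·1).
Back-substituting, 2073·(4617) + 29180·(-328) = 1.
Scale by 27: particular solution (124659, -8856); reduce u mod 29180: (7939, -564).
General solution: u = 7939 + 29180t, v = -564 - 2073t for integer t.
-55227 ≤ 7939 + 29180t ≤ 111523 gives t ∈ [-2, 3], which is 6 values.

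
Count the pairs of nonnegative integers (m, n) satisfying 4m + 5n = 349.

gcd(5, 4) = 1  (5 = 1×4 + 1, 4 = 4×1).
Back-substituting, 4×(-1) + 5×(1) = 1.
Scale by 349: one solution is (-349, 349). Reduce m mod 5: (1, 69).
General: m = 1 + 5t, n = 69 - 4t.
m ≥ 0 ⇒ t ≥ 0; n ≥ 0 ⇒ t ≤ 17. So t ∈ [0, 17]: 18 solutions.

18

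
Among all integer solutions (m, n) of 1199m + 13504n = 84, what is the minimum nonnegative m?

gcd(13504, 1199):
  13504 = 11·1199 + 315
  1199 = 3·315 + 254
  315 = 1·254 + 61
  254 = 4·61 + 10
  61 = 6·10 + 1
  10 = 10·1
so gcd(13504, 1199) = 1.
1 divides 84, so solutions exist.
Back-substitute for Bézout coefficients:
  1 = 61 - 6·10
  ... = 1199·(-1329) + 13504·(118)
Scale by 84/1 = 84: (m₀, n₀) = (-111636, 9912).
General solution: m = -111636 + 13504t, n = 9912 - 1199t for integer t.
m ≥ 0: smallest is -111636 mod 13504 = 9900 (at t = 9), with n = -879.

9900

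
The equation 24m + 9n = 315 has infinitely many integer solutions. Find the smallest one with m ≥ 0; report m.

0

gcd(24, 9):
  24 = 2×9 + 6
  9 = 1×6 + 3
  6 = 2×3
so gcd(24, 9) = 3.
3 divides 315, so solutions exist.
Back-substitute for Bézout coefficients:
  3 = 9 - 1×6
  ... = 24×(-1) + 9×(3)
Scale by 315/3 = 105: (m₀, n₀) = (-105, 315).
General solution: m = -105 + 3t, n = 315 - 8t for integer t.
m ≥ 0: smallest is -105 mod 3 = 0 (at t = 35), with n = 35.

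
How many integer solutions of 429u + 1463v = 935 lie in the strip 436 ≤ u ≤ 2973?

19

gcd(1463, 429):
  1463 = 3*429 + 176
  429 = 2*176 + 77
  176 = 2*77 + 22
  77 = 3*22 + 11
  22 = 2*11
so gcd(1463, 429) = 11.
Back-substitute for Bézout coefficients:
  11 = 77 - 3*22
  ... = 429*(58) + 1463*(-17)
Scale by 85: particular solution (4930, -1445); reduce u mod 133: (9, -2).
General solution: u = 9 + 133t, v = -2 - 39t for integer t.
436 ≤ 9 + 133t ≤ 2973 gives t ∈ [4, 22], which is 19 values.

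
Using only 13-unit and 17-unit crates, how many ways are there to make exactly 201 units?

Need nonnegative integers with 13j + 17k = 201.
gcd(13, 17) = 1, and 13·(4) + 17·(-3) = 1.
So (j₀, k₀) = (804, -603); general j = 804 + 17t, k = -603 - 13t.
j ≥ 0 ⇒ t ≥ -47; k ≥ 0 ⇒ t ≤ -47. That's 1 value of t.

1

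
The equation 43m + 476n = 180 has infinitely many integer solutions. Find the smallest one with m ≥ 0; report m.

292

gcd(476, 43):
  476 = 11*43 + 3
  43 = 14*3 + 1
  3 = 3*1
so gcd(476, 43) = 1.
1 divides 180, so solutions exist.
Back-substitute for Bézout coefficients:
  1 = 43 - 14*3
  ... = 43*(155) + 476*(-14)
Scale by 180/1 = 180: (m₀, n₀) = (27900, -2520).
General solution: m = 27900 + 476t, n = -2520 - 43t for integer t.
m ≥ 0: smallest is 27900 mod 476 = 292 (at t = -58), with n = -26.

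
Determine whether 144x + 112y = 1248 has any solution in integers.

gcd(144, 112):
  144 = 1·112 + 32
  112 = 3·32 + 16
  32 = 2·16
so gcd(144, 112) = 16.
16 divides 1248, so integer solutions exist.

yes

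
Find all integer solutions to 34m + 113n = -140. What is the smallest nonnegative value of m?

69

gcd(113, 34) = 1  (113 = 3*34 + 11, 34 = 3*11 + 1, 11 = 11*1).
1 divides -140, so solutions exist.
Back-substituting, 34*(10) + 113*(-3) = 1.
Scale by -140/1 = -140: (m₀, n₀) = (-1400, 420).
General solution: m = -1400 + 113t, n = 420 - 34t for integer t.
m ≥ 0: smallest is -1400 mod 113 = 69 (at t = 13), with n = -22.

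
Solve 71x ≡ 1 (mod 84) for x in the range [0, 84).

71

gcd(84, 71):
  84 = 1*71 + 13
  71 = 5*13 + 6
  13 = 2*6 + 1
  6 = 6*1
so gcd(84, 71) = 1.
Back-substitute for Bézout coefficients:
  1 = 13 - 2*6
  ... = 71*(-13) + 84*(11)
So 71*-13 ≡ 1 (mod 84), and -13 mod 84 = 71.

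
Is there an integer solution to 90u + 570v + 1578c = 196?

no

gcd(570, 90) = 30  (570 = 6*90 + 30, 90 = 3*30).
gcd(30, 1578) = 6.
6 does not divide 196 (remainder 4), so no integer solutions.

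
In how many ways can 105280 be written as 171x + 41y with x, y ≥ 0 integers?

15

gcd(171, 41) = 1.
By Bézout, 171·(6) + 41·(-25) = 1.
One solution: (34, 2426).
General: x = 34 + 41t, y = 2426 - 171t.
x ≥ 0 ⇒ t ≥ 0; y ≥ 0 ⇒ t ≤ 14. So t ∈ [0, 14]: 15 solutions.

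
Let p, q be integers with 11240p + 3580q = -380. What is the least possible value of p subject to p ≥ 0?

78

gcd(11240, 3580) = 20  (11240 = 3×3580 + 500, 3580 = 7×500 + 80, 500 = 6×80 + 20, 80 = 4×20).
20 divides -380, so solutions exist.
Back-substituting, 11240×(43) + 3580×(-135) = 20.
Scale by -380/20 = -19: (p₀, q₀) = (-817, 2565).
General solution: p = -817 + 179t, q = 2565 - 562t for integer t.
p ≥ 0: smallest is -817 mod 179 = 78 (at t = 5), with q = -245.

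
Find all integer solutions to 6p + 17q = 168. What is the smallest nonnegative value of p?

11

gcd(17, 6) = 1  (17 = 2×6 + 5, 6 = 1×5 + 1, 5 = 5×1).
1 divides 168, so solutions exist.
Back-substituting, 6×(3) + 17×(-1) = 1.
Scale by 168/1 = 168: (p₀, q₀) = (504, -168).
General solution: p = 504 + 17t, q = -168 - 6t for integer t.
p ≥ 0: smallest is 504 mod 17 = 11 (at t = -29), with q = 6.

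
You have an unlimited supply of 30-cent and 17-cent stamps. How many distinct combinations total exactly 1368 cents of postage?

2

Need nonnegative integers with 30j + 17k = 1368.
gcd(30, 17) = 1, and 30·(4) + 17·(-7) = 1.
So (j₀, k₀) = (5472, -9576); general j = 5472 + 17t, k = -9576 - 30t.
j ≥ 0 ⇒ t ≥ -321; k ≥ 0 ⇒ t ≤ -320. That's 2 values of t.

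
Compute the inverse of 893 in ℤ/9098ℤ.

gcd(9098, 893) = 1  (9098 = 10·893 + 168, 893 = 5·168 + 53, 168 = 3·53 + 9, 53 = 5·9 + 8, 9 = 1·8 + 1, 8 = 8·1).
Back-substituting, 893·(-1029) + 9098·(101) = 1.
So 893·-1029 ≡ 1 (mod 9098), and -1029 mod 9098 = 8069.

8069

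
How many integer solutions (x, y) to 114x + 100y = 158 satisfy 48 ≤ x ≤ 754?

14

gcd(114, 100) = 2.
By Bézout, 114×(-7) + 100×(8) = 2.
Particular solution: (47, -52).
General solution: x = 47 + 50t, y = -52 - 57t for integer t.
48 ≤ 47 + 50t ≤ 754 gives t ∈ [1, 14], which is 14 values.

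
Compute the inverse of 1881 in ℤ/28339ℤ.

gcd(28339, 1881) = 1  (28339 = 15*1881 + 124, 1881 = 15*124 + 21, 124 = 5*21 + 19, 21 = 1*19 + 2, 19 = 9*2 + 1, 2 = 2*1).
Back-substituting, 1881*(-13484) + 28339*(895) = 1.
So 1881*-13484 ≡ 1 (mod 28339), and -13484 mod 28339 = 14855.

14855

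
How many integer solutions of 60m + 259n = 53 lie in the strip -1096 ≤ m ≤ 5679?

26

gcd(259, 60):
  259 = 4·60 + 19
  60 = 3·19 + 3
  19 = 6·3 + 1
  3 = 3·1
so gcd(259, 60) = 1.
Back-substitute for Bézout coefficients:
  1 = 19 - 6·3
  ... = 60·(-82) + 259·(19)
Scale by 53: particular solution (-4346, 1007); reduce m mod 259: (57, -13).
General solution: m = 57 + 259t, n = -13 - 60t for integer t.
-1096 ≤ 57 + 259t ≤ 5679 gives t ∈ [-4, 21], which is 26 values.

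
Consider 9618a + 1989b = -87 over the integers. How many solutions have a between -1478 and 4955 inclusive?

gcd(9618, 1989):
  9618 = 4*1989 + 1662
  1989 = 1*1662 + 327
  1662 = 5*327 + 27
  327 = 12*27 + 3
  27 = 9*3
so gcd(9618, 1989) = 3.
Back-substitute for Bézout coefficients:
  3 = 327 - 12*27
  ... = 9618*(-73) + 1989*(353)
Scale by -29: particular solution (2117, -10237); reduce a mod 663: (128, -619).
General solution: a = 128 + 663t, b = -619 - 3206t for integer t.
-1478 ≤ 128 + 663t ≤ 4955 gives t ∈ [-2, 7], which is 10 values.

10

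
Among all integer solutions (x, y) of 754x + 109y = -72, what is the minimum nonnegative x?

gcd(754, 109) = 1.
1 divides -72, so solutions exist.
By Bézout, 754×(12) + 109×(-83) = 1.
Scale by -72/1 = -72: (x₀, y₀) = (-864, 5976).
General solution: x = -864 + 109t, y = 5976 - 754t for integer t.
x ≥ 0: smallest is -864 mod 109 = 8 (at t = 8), with y = -56.

8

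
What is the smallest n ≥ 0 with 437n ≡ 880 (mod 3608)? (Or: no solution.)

gcd(3608, 437) = 1.
1 divides 880, so solutions exist.
By Bézout, 437*(-1643) + 3608*(199) = 1.
So 437*(-1643) ≡ 1 (mod 3608); multiply by 880: n ≡ -1445840 (mod 3608).
Smallest nonnegative: n = -1445840 mod 3608 = 968.

968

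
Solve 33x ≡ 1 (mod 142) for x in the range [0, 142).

gcd(142, 33) = 1.
By Bézout, 33·(-43) + 142·(10) = 1.
So 33·-43 ≡ 1 (mod 142), and -43 mod 142 = 99.

99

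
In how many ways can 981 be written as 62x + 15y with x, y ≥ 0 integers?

gcd(62, 15):
  62 = 4*15 + 2
  15 = 7*2 + 1
  2 = 2*1
so gcd(62, 15) = 1.
Back-substitute for Bézout coefficients:
  1 = 15 - 7*2
  ... = 62*(-7) + 15*(29)
Scale by 981: one solution is (-6867, 28449). Reduce x mod 15: (3, 53).
General: x = 3 + 15t, y = 53 - 62t.
x ≥ 0 ⇒ t ≥ 0; y ≥ 0 ⇒ t ≤ 0. So t ∈ [0, 0]: 1 solution.

1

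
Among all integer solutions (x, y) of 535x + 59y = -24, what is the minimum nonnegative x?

53

gcd(535, 59) = 1.
1 divides -24, so solutions exist.
By Bézout, 535*(15) + 59*(-136) = 1.
Scale by -24/1 = -24: (x₀, y₀) = (-360, 3264).
General solution: x = -360 + 59t, y = 3264 - 535t for integer t.
x ≥ 0: smallest is -360 mod 59 = 53 (at t = 7), with y = -481.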